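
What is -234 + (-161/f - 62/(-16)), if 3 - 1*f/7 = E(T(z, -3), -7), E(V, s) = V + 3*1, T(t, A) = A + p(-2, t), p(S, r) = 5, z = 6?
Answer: -1749/8 ≈ -218.63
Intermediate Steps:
T(t, A) = 5 + A (T(t, A) = A + 5 = 5 + A)
E(V, s) = 3 + V (E(V, s) = V + 3 = 3 + V)
f = -14 (f = 21 - 7*(3 + (5 - 3)) = 21 - 7*(3 + 2) = 21 - 7*5 = 21 - 35 = -14)
-234 + (-161/f - 62/(-16)) = -234 + (-161/(-14) - 62/(-16)) = -234 + (-161*(-1/14) - 62*(-1/16)) = -234 + (23/2 + 31/8) = -234 + 123/8 = -1749/8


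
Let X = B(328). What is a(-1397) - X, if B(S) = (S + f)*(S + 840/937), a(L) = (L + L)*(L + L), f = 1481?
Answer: 6757140148/937 ≈ 7.2115e+6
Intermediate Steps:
a(L) = 4*L² (a(L) = (2*L)*(2*L) = 4*L²)
B(S) = (1481 + S)*(840/937 + S) (B(S) = (S + 1481)*(S + 840/937) = (1481 + S)*(S + 840*(1/937)) = (1481 + S)*(S + 840/937) = (1481 + S)*(840/937 + S))
X = 557490384/937 (X = 1244040/937 + 328² + (1388537/937)*328 = 1244040/937 + 107584 + 455440136/937 = 557490384/937 ≈ 5.9497e+5)
a(-1397) - X = 4*(-1397)² - 1*557490384/937 = 4*1951609 - 557490384/937 = 7806436 - 557490384/937 = 6757140148/937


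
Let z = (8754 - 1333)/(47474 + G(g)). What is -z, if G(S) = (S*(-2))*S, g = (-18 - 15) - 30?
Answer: -7421/39536 ≈ -0.18770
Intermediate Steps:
g = -63 (g = -33 - 30 = -63)
G(S) = -2*S² (G(S) = (-2*S)*S = -2*S²)
z = 7421/39536 (z = (8754 - 1333)/(47474 - 2*(-63)²) = 7421/(47474 - 2*3969) = 7421/(47474 - 7938) = 7421/39536 ≈ 0.18770)
-z = -1*7421/39536 = -7421/39536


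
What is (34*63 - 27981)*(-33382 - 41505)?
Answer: 1935005193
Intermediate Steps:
(34*63 - 27981)*(-33382 - 41505) = (2142 - 27981)*(-74887) = -25839*(-74887) = 1935005193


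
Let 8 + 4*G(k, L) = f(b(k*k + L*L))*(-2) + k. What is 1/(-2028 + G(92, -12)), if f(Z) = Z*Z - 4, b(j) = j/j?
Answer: -2/4011 ≈ -0.00049863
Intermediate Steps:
b(j) = 1
f(Z) = -4 + Z² (f(Z) = Z² - 4 = -4 + Z²)
G(k, L) = -½ + k/4 (G(k, L) = -2 + ((-4 + 1²)*(-2) + k)/4 = -2 + ((-4 + 1)*(-2) + k)/4 = -2 + (-3*(-2) + k)/4 = -2 + (6 + k)/4 = -2 + (3/2 + k/4) = -½ + k/4)
1/(-2028 + G(92, -12)) = 1/(-2028 + (-½ + (¼)*92)) = 1/(-2028 + (-½ + 23)) = 1/(-2028 + 45/2) = 1/(-4011/2) = -2/4011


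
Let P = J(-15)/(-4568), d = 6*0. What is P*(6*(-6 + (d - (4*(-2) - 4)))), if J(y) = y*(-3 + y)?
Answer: -1215/571 ≈ -2.1278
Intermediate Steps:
d = 0
P = -135/2284 (P = -15*(-3 - 15)/(-4568) = -15*(-18)*(-1/4568) = 270*(-1/4568) = -135/2284 ≈ -0.059107)
P*(6*(-6 + (d - (4*(-2) - 4)))) = -405*(-6 + (0 - (4*(-2) - 4)))/1142 = -405*(-6 + (0 - (-8 - 4)))/1142 = -405*(-6 + (0 - 1*(-12)))/1142 = -405*(-6 + (0 + 12))/1142 = -405*(-6 + 12)/1142 = -405*6/1142 = -135/2284*36 = -1215/571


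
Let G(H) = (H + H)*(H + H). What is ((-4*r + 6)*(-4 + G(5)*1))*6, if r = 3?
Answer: -3456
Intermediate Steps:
G(H) = 4*H² (G(H) = (2*H)*(2*H) = 4*H²)
((-4*r + 6)*(-4 + G(5)*1))*6 = ((-4*3 + 6)*(-4 + (4*5²)*1))*6 = ((-12 + 6)*(-4 + (4*25)*1))*6 = -6*(-4 + 100*1)*6 = -6*(-4 + 100)*6 = -6*96*6 = -576*6 = -3456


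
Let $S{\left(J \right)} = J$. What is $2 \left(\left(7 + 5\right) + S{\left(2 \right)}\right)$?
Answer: $28$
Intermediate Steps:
$2 \left(\left(7 + 5\right) + S{\left(2 \right)}\right) = 2 \left(\left(7 + 5\right) + 2\right) = 2 \left(12 + 2\right) = 2 \cdot 14 = 28$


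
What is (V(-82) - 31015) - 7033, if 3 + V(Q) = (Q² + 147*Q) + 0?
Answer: -43381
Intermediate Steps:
V(Q) = -3 + Q² + 147*Q (V(Q) = -3 + ((Q² + 147*Q) + 0) = -3 + (Q² + 147*Q) = -3 + Q² + 147*Q)
(V(-82) - 31015) - 7033 = ((-3 + (-82)² + 147*(-82)) - 31015) - 7033 = ((-3 + 6724 - 12054) - 31015) - 7033 = (-5333 - 31015) - 7033 = -36348 - 7033 = -43381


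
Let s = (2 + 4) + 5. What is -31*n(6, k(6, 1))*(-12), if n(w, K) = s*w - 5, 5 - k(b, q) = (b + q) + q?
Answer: 22692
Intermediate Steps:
k(b, q) = 5 - b - 2*q (k(b, q) = 5 - ((b + q) + q) = 5 - (b + 2*q) = 5 + (-b - 2*q) = 5 - b - 2*q)
s = 11 (s = 6 + 5 = 11)
n(w, K) = -5 + 11*w (n(w, K) = 11*w - 5 = -5 + 11*w)
-31*n(6, k(6, 1))*(-12) = -31*(-5 + 11*6)*(-12) = -31*(-5 + 66)*(-12) = -31*61*(-12) = -1891*(-12) = 22692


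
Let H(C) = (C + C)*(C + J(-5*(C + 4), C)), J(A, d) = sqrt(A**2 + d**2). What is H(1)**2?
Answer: 2508 + 8*sqrt(626) ≈ 2708.2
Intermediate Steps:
H(C) = 2*C*(C + sqrt(C**2 + (-20 - 5*C)**2)) (H(C) = (C + C)*(C + sqrt((-5*(C + 4))**2 + C**2)) = (2*C)*(C + sqrt((-5*(4 + C))**2 + C**2)) = (2*C)*(C + sqrt((-20 - 5*C)**2 + C**2)) = (2*C)*(C + sqrt(C**2 + (-20 - 5*C)**2)) = 2*C*(C + sqrt(C**2 + (-20 - 5*C)**2)))
H(1)**2 = (2*1*(1 + sqrt(1**2 + 25*(4 + 1)**2)))**2 = (2*1*(1 + sqrt(1 + 25*5**2)))**2 = (2*1*(1 + sqrt(1 + 25*25)))**2 = (2*1*(1 + sqrt(1 + 625)))**2 = (2*1*(1 + sqrt(626)))**2 = (2 + 2*sqrt(626))**2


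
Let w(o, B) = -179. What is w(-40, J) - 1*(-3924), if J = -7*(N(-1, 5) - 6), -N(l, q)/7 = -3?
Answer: 3745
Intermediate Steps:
N(l, q) = 21 (N(l, q) = -7*(-3) = 21)
J = -105 (J = -7*(21 - 6) = -7*15 = -105)
w(-40, J) - 1*(-3924) = -179 - 1*(-3924) = -179 + 3924 = 3745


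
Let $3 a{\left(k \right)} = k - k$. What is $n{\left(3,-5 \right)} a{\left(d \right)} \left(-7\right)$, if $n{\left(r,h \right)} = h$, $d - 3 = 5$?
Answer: $0$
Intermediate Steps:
$d = 8$ ($d = 3 + 5 = 8$)
$a{\left(k \right)} = 0$ ($a{\left(k \right)} = \frac{k - k}{3} = \frac{1}{3} \cdot 0 = 0$)
$n{\left(3,-5 \right)} a{\left(d \right)} \left(-7\right) = \left(-5\right) 0 \left(-7\right) = 0 \left(-7\right) = 0$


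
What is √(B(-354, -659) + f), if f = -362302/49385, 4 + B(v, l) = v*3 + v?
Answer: I*√3481099363770/49385 ≈ 37.78*I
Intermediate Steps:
B(v, l) = -4 + 4*v (B(v, l) = -4 + (v*3 + v) = -4 + (3*v + v) = -4 + 4*v)
f = -362302/49385 (f = -362302*1/49385 = -362302/49385 ≈ -7.3363)
√(B(-354, -659) + f) = √((-4 + 4*(-354)) - 362302/49385) = √((-4 - 1416) - 362302/49385) = √(-1420 - 362302/49385) = √(-70489002/49385) = I*√3481099363770/49385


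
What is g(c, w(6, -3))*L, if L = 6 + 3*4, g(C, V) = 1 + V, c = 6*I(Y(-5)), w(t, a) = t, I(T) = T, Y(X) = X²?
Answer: 126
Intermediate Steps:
c = 150 (c = 6*(-5)² = 6*25 = 150)
L = 18 (L = 6 + 12 = 18)
g(c, w(6, -3))*L = (1 + 6)*18 = 7*18 = 126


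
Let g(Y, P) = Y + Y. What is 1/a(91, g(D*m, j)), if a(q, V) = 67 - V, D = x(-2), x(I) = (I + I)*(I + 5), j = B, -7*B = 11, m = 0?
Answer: 1/67 ≈ 0.014925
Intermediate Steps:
B = -11/7 (B = -⅐*11 = -11/7 ≈ -1.5714)
j = -11/7 ≈ -1.5714
x(I) = 2*I*(5 + I) (x(I) = (2*I)*(5 + I) = 2*I*(5 + I))
D = -12 (D = 2*(-2)*(5 - 2) = 2*(-2)*3 = -12)
g(Y, P) = 2*Y
1/a(91, g(D*m, j)) = 1/(67 - 2*(-12*0)) = 1/(67 - 2*0) = 1/(67 - 1*0) = 1/(67 + 0) = 1/67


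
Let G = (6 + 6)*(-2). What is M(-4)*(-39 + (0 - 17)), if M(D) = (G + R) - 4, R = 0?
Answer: 1568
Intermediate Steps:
G = -24 (G = 12*(-2) = -24)
M(D) = -28 (M(D) = (-24 + 0) - 4 = -24 - 4 = -28)
M(-4)*(-39 + (0 - 17)) = -28*(-39 + (0 - 17)) = -28*(-39 - 17) = -28*(-56) = 1568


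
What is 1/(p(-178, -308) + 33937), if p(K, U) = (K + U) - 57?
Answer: 1/33394 ≈ 2.9946e-5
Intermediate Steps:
p(K, U) = -57 + K + U
1/(p(-178, -308) + 33937) = 1/((-57 - 178 - 308) + 33937) = 1/(-543 + 33937) = 1/33394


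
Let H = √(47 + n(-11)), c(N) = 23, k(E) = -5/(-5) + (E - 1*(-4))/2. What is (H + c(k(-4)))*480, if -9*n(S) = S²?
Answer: 11040 + 160*√302 ≈ 13821.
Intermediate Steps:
k(E) = 3 + E/2 (k(E) = -5*(-⅕) + (E + 4)*(½) = 1 + (4 + E)*(½) = 1 + (2 + E/2) = 3 + E/2)
n(S) = -S²/9
H = √302/3 (H = √(47 - ⅑*(-11)²) = √(47 - ⅑*121) = √(47 - 121/9) = √(302/9) = √302/3 ≈ 5.7927)
(H + c(k(-4)))*480 = (√302/3 + 23)*480 = (23 + √302/3)*480 = 11040 + 160*√302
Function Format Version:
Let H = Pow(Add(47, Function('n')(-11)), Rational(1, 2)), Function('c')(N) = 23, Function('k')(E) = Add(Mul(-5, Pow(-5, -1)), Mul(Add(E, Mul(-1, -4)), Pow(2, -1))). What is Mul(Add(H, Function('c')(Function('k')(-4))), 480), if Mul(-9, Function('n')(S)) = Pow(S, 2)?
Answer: Add(11040, Mul(160, Pow(302, Rational(1, 2)))) ≈ 13821.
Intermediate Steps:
Function('k')(E) = Add(3, Mul(Rational(1, 2), E)) (Function('k')(E) = Add(Mul(-5, Rational(-1, 5)), Mul(Add(E, 4), Rational(1, 2))) = Add(1, Mul(Add(4, E), Rational(1, 2))) = Add(1, Add(2, Mul(Rational(1, 2), E))) = Add(3, Mul(Rational(1, 2), E)))
Function('n')(S) = Mul(Rational(-1, 9), Pow(S, 2))
H = Mul(Rational(1, 3), Pow(302, Rational(1, 2))) (H = Pow(Add(47, Mul(Rational(-1, 9), Pow(-11, 2))), Rational(1, 2)) = Pow(Add(47, Mul(Rational(-1, 9), 121)), Rational(1, 2)) = Pow(Add(47, Rational(-121, 9)), Rational(1, 2)) = Pow(Rational(302, 9), Rational(1, 2)) = Mul(Rational(1, 3), Pow(302, Rational(1, 2))) ≈ 5.7927)
Mul(Add(H, Function('c')(Function('k')(-4))), 480) = Mul(Add(Mul(Rational(1, 3), Pow(302, Rational(1, 2))), 23), 480) = Mul(Add(23, Mul(Rational(1, 3), Pow(302, Rational(1, 2)))), 480) = Add(11040, Mul(160, Pow(302, Rational(1, 2))))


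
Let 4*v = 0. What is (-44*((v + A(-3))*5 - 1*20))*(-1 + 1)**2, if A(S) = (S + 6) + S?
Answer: 0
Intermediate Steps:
v = 0 (v = (1/4)*0 = 0)
A(S) = 6 + 2*S (A(S) = (6 + S) + S = 6 + 2*S)
(-44*((v + A(-3))*5 - 1*20))*(-1 + 1)**2 = (-44*((0 + (6 + 2*(-3)))*5 - 1*20))*(-1 + 1)**2 = -44*((0 + (6 - 6))*5 - 20)*0**2 = -44*((0 + 0)*5 - 20)*0 = -44*(0*5 - 20)*0 = -44*(0 - 20)*0 = -44*(-20)*0 = 880*0 = 0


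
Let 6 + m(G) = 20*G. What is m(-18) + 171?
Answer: -195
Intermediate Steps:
m(G) = -6 + 20*G
m(-18) + 171 = (-6 + 20*(-18)) + 171 = (-6 - 360) + 171 = -366 + 171 = -195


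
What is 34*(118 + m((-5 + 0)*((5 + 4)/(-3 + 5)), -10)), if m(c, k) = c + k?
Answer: 2907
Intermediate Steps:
34*(118 + m((-5 + 0)*((5 + 4)/(-3 + 5)), -10)) = 34*(118 + ((-5 + 0)*((5 + 4)/(-3 + 5)) - 10)) = 34*(118 + (-45/2 - 10)) = 34*(118 - 65/2) = 34*(171/2) = 2907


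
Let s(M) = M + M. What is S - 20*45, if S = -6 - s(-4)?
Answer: -898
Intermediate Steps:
s(M) = 2*M
S = 2 (S = -6 - 2*(-4) = -6 - 1*(-8) = -6 + 8 = 2)
S - 20*45 = 2 - 20*45 = 2 - 900 = -898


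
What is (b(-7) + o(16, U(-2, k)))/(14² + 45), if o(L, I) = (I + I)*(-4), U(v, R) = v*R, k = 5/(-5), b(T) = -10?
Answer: -26/241 ≈ -0.10788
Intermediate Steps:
k = -1 (k = 5*(-⅕) = -1)
U(v, R) = R*v
o(L, I) = -8*I (o(L, I) = (2*I)*(-4) = -8*I)
(b(-7) + o(16, U(-2, k)))/(14² + 45) = (-10 - (-8)*(-2))/(14² + 45) = (-10 - 8*2)/(196 + 45) = (-10 - 16)/241 = -26*1/241 = -26/241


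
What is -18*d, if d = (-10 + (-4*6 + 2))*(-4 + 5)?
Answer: 576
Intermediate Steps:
d = -32 (d = (-10 + (-24 + 2))*1 = (-10 - 22)*1 = -32*1 = -32)
-18*d = -18*(-32) = 576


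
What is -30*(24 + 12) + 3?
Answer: -1077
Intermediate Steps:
-30*(24 + 12) + 3 = -30*36 + 3 = -1080 + 3 = -1077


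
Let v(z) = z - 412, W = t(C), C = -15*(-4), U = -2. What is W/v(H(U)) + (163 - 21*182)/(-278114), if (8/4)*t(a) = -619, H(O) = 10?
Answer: 87547201/111801828 ≈ 0.78306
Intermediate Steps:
C = 60
t(a) = -619/2 (t(a) = (½)*(-619) = -619/2)
W = -619/2 ≈ -309.50
v(z) = -412 + z
W/v(H(U)) + (163 - 21*182)/(-278114) = -619/(2*(-412 + 10)) + (163 - 21*182)/(-278114) = -619/2/(-402) + (163 - 3822)*(-1/278114) = -619/2*(-1/402) - 3659*(-1/278114) = 619/804 + 3659/278114 = 87547201/111801828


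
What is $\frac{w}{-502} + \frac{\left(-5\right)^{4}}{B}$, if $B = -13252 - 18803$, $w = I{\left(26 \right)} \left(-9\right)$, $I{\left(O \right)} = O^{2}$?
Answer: $\frac{19470887}{1609161} \approx 12.1$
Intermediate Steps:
$w = -6084$ ($w = 26^{2} \left(-9\right) = 676 \left(-9\right) = -6084$)
$B = -32055$ ($B = -13252 - 18803 = -32055$)
$\frac{w}{-502} + \frac{\left(-5\right)^{4}}{B} = - \frac{6084}{-502} + \frac{\left(-5\right)^{4}}{-32055} = \left(-6084\right) \left(- \frac{1}{502}\right) + 625 \left(- \frac{1}{32055}\right) = \frac{3042}{251} - \frac{125}{6411} = \frac{19470887}{1609161}$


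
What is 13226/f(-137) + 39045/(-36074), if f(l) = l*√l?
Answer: -39045/36074 + 13226*I*√137/18769 ≈ -1.0824 + 8.248*I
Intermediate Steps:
f(l) = l^(3/2)
13226/f(-137) + 39045/(-36074) = 13226/((-137)^(3/2)) + 39045/(-36074) = 13226/((-137*I*√137)) + 39045*(-1/36074) = 13226*(I*√137/18769) - 39045/36074 = 13226*I*√137/18769 - 39045/36074 = -39045/36074 + 13226*I*√137/18769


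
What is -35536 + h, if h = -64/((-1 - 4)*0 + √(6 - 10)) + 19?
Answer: -35517 + 32*I ≈ -35517.0 + 32.0*I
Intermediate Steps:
h = 19 + 32*I (h = -64/(-5*0 + √(-4)) + 19 = -64*(-I/2) + 19 = -(-32)*I + 19 = 32*I + 19 = 19 + 32*I ≈ 19.0 + 32.0*I)
-35536 + h = -35536 + (19 + 32*I) = -35517 + 32*I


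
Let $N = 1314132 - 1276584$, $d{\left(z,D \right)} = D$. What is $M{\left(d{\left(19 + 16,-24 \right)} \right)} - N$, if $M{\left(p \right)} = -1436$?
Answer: $-38984$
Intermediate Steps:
$N = 37548$
$M{\left(d{\left(19 + 16,-24 \right)} \right)} - N = -1436 - 37548 = -38984$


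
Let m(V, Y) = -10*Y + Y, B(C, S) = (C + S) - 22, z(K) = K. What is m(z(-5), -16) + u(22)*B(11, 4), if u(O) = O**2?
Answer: -3244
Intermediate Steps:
B(C, S) = -22 + C + S
m(V, Y) = -9*Y
m(z(-5), -16) + u(22)*B(11, 4) = -9*(-16) + 22**2*(-22 + 11 + 4) = 144 + 484*(-7) = 144 - 3388 = -3244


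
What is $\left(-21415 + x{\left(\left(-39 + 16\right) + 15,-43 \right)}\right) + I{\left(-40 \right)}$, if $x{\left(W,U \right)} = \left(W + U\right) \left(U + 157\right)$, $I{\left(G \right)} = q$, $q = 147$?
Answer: $-27082$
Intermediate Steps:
$I{\left(G \right)} = 147$
$x{\left(W,U \right)} = \left(157 + U\right) \left(U + W\right)$ ($x{\left(W,U \right)} = \left(U + W\right) \left(157 + U\right) = \left(157 + U\right) \left(U + W\right)$)
$\left(-21415 + x{\left(\left(-39 + 16\right) + 15,-43 \right)}\right) + I{\left(-40 \right)} = \left(-21415 + \left(\left(-43\right)^{2} + 157 \left(-43\right) + 157 \left(\left(-39 + 16\right) + 15\right) - 43 \left(\left(-39 + 16\right) + 15\right)\right)\right) + 147 = \left(-21415 + \left(1849 - 6751 + 157 \left(-23 + 15\right) - 43 \left(-23 + 15\right)\right)\right) + 147 = \left(-21415 + \left(1849 - 6751 + 157 \left(-8\right) - -344\right)\right) + 147 = \left(-21415 + \left(1849 - 6751 - 1256 + 344\right)\right) + 147 = \left(-21415 - 5814\right) + 147 = -27229 + 147 = -27082$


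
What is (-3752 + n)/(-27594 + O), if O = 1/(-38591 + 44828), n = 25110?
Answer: -133209846/172103777 ≈ -0.77401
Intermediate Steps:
O = 1/6237 ≈ 0.00016033
(-3752 + n)/(-27594 + O) = (-3752 + 25110)/(-27594 + 1/6237) = 21358/(-172103777/6237) = 21358*(-6237/172103777) = -133209846/172103777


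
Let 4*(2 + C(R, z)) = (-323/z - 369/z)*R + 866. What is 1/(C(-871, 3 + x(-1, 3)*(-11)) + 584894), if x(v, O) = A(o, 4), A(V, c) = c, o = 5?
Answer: 82/47677531 ≈ 1.7199e-6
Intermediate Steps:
x(v, O) = 4
C(R, z) = 429/2 - 173*R/z (C(R, z) = -2 + ((-323/z - 369/z)*R + 866)/4 = -2 + ((-692/z)*R + 866)/4 = -2 + (-692*R/z + 866)/4 = -2 + (866 - 692*R/z)/4 = -2 + (433/2 - 173*R/z) = 429/2 - 173*R/z)
1/(C(-871, 3 + x(-1, 3)*(-11)) + 584894) = 1/((429/2 - 173*(-871)/(3 + 4*(-11))) + 584894) = 1/((429/2 - 173*(-871)/(3 - 44)) + 584894) = 1/((429/2 - 173*(-871)/(-41)) + 584894) = 1/((429/2 - 173*(-871)*(-1/41)) + 584894) = 1/((429/2 - 150683/41) + 584894) = 1/(-283777/82 + 584894) = 1/(47677531/82) = 82/47677531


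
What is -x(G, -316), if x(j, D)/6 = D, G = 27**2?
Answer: 1896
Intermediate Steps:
G = 729
x(j, D) = 6*D
-x(G, -316) = -6*(-316) = -1*(-1896) = 1896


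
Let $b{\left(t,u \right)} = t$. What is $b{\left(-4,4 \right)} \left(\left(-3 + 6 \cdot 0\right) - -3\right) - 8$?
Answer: $-8$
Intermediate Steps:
$b{\left(-4,4 \right)} \left(\left(-3 + 6 \cdot 0\right) - -3\right) - 8 = - 4 \left(\left(-3 + 6 \cdot 0\right) - -3\right) - 8 = - 4 \left(\left(-3 + 0\right) + 3\right) - 8 = - 4 \left(-3 + 3\right) - 8 = \left(-4\right) 0 - 8 = 0 - 8 = -8$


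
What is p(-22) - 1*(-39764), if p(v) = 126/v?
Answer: 437341/11 ≈ 39758.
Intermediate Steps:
p(-22) - 1*(-39764) = 126/(-22) - 1*(-39764) = 126*(-1/22) + 39764 = -63/11 + 39764 = 437341/11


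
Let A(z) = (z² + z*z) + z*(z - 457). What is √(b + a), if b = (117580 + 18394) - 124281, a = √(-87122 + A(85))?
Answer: √(11693 + 6*I*√2897) ≈ 108.14 + 1.493*I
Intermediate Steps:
A(z) = 2*z² + z*(-457 + z) (A(z) = (z² + z²) + z*(-457 + z) = 2*z² + z*(-457 + z))
a = 6*I*√2897 (a = √(-87122 + 85*(-457 + 3*85)) = √(-87122 + 85*(-457 + 255)) = √(-87122 + 85*(-202)) = √(-87122 - 17170) = √(-104292) = 6*I*√2897 ≈ 322.94*I)
b = 11693 (b = 135974 - 124281 = 11693)
√(b + a) = √(11693 + 6*I*√2897)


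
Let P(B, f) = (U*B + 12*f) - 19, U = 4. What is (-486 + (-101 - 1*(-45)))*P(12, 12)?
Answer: -93766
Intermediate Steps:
P(B, f) = -19 + 4*B + 12*f (P(B, f) = (4*B + 12*f) - 19 = -19 + 4*B + 12*f)
(-486 + (-101 - 1*(-45)))*P(12, 12) = (-486 + (-101 - 1*(-45)))*(-19 + 4*12 + 12*12) = (-486 + (-101 + 45))*(-19 + 48 + 144) = (-486 - 56)*173 = -542*173 = -93766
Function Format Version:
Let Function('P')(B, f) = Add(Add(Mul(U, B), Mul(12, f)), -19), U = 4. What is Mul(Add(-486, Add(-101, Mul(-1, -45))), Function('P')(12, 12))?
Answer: -93766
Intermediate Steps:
Function('P')(B, f) = Add(-19, Mul(4, B), Mul(12, f)) (Function('P')(B, f) = Add(Add(Mul(4, B), Mul(12, f)), -19) = Add(-19, Mul(4, B), Mul(12, f)))
Mul(Add(-486, Add(-101, Mul(-1, -45))), Function('P')(12, 12)) = Mul(Add(-486, Add(-101, Mul(-1, -45))), Add(-19, Mul(4, 12), Mul(12, 12))) = Mul(Add(-486, Add(-101, 45)), Add(-19, 48, 144)) = Mul(Add(-486, -56), 173) = Mul(-542, 173) = -93766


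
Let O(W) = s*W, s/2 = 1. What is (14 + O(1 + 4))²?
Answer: 576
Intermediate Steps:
s = 2 (s = 2*1 = 2)
O(W) = 2*W
(14 + O(1 + 4))² = (14 + 2*(1 + 4))² = (14 + 2*5)² = (14 + 10)² = 24² = 576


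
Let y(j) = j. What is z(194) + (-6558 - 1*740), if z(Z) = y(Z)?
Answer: -7104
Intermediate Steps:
z(Z) = Z
z(194) + (-6558 - 1*740) = 194 + (-6558 - 1*740) = 194 + (-6558 - 740) = 194 - 7298 = -7104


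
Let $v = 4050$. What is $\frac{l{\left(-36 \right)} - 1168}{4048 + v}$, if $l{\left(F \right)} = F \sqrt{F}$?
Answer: $- \frac{584}{4049} - \frac{108 i}{4049} \approx -0.14423 - 0.026673 i$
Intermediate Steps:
$l{\left(F \right)} = F^{\frac{3}{2}}$
$\frac{l{\left(-36 \right)} - 1168}{4048 + v} = \frac{\left(-36\right)^{\frac{3}{2}} - 1168}{4048 + 4050} = \frac{- 216 i - 1168}{8098} = \left(-1168 - 216 i\right) \frac{1}{8098} = - \frac{584}{4049} - \frac{108 i}{4049}$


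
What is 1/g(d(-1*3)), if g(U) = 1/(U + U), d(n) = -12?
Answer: -24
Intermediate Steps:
g(U) = 1/(2*U)
1/g(d(-1*3)) = 1/((½)/(-12)) = 1/((½)*(-1/12)) = 1/(-1/24) = -24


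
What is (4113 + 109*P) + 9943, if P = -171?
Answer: -4583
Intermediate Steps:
(4113 + 109*P) + 9943 = (4113 + 109*(-171)) + 9943 = (4113 - 18639) + 9943 = -14526 + 9943 = -4583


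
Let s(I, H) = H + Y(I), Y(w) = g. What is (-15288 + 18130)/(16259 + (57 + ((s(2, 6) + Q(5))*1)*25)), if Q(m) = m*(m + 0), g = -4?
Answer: 2842/16991 ≈ 0.16726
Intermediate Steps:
Y(w) = -4
s(I, H) = -4 + H (s(I, H) = H - 4 = -4 + H)
Q(m) = m² (Q(m) = m*m = m²)
(-15288 + 18130)/(16259 + (57 + ((s(2, 6) + Q(5))*1)*25)) = (-15288 + 18130)/(16259 + (57 + (((-4 + 6) + 5²)*1)*25)) = 2842/(16259 + (57 + ((2 + 25)*1)*25)) = 2842/(16259 + (57 + (27*1)*25)) = 2842/(16259 + (57 + 27*25)) = 2842/(16259 + (57 + 675)) = 2842/(16259 + 732) = 2842/16991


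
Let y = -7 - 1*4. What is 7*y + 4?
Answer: -73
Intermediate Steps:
y = -11 (y = -7 - 4 = -11)
7*y + 4 = 7*(-11) + 4 = -77 + 4 = -73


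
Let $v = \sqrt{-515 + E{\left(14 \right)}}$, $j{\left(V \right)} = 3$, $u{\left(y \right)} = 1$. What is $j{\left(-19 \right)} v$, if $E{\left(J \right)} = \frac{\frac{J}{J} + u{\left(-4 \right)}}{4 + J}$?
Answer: $i \sqrt{4634} \approx 68.073 i$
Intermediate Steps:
$E{\left(J \right)} = \frac{2}{4 + J}$ ($E{\left(J \right)} = \frac{\frac{J}{J} + 1}{4 + J} = \frac{1 + 1}{4 + J} = \frac{2}{4 + J}$)
$v = \frac{i \sqrt{4634}}{3}$ ($v = \sqrt{-515 + \frac{2}{4 + 14}} = \sqrt{-515 + \frac{2}{18}} = \sqrt{-515 + 2 \cdot \frac{1}{18}} = \sqrt{-515 + \frac{1}{9}} = \sqrt{- \frac{4634}{9}} = \frac{i \sqrt{4634}}{3} \approx 22.691 i$)
$j{\left(-19 \right)} v = 3 \frac{i \sqrt{4634}}{3} = i \sqrt{4634}$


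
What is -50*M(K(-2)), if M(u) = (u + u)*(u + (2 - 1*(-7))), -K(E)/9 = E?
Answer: -48600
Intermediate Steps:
K(E) = -9*E
M(u) = 2*u*(9 + u) (M(u) = (2*u)*(u + (2 + 7)) = (2*u)*(u + 9) = (2*u)*(9 + u) = 2*u*(9 + u))
-50*M(K(-2)) = -100*(-9*(-2))*(9 - 9*(-2)) = -100*18*(9 + 18) = -100*18*27 = -50*972 = -48600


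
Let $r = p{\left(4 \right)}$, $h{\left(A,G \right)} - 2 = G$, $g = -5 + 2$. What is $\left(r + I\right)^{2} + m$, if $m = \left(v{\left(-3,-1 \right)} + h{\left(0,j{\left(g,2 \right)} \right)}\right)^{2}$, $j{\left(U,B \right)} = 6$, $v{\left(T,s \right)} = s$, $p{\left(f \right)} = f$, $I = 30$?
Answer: $1205$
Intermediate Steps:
$g = -3$
$h{\left(A,G \right)} = 2 + G$
$r = 4$
$m = 49$ ($m = \left(-1 + \left(2 + 6\right)\right)^{2} = \left(-1 + 8\right)^{2} = 7^{2} = 49$)
$\left(r + I\right)^{2} + m = \left(4 + 30\right)^{2} + 49 = 34^{2} + 49 = 1156 + 49 = 1205$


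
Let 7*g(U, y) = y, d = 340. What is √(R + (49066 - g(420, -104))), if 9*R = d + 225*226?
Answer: 2*√6038242/21 ≈ 234.03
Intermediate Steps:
g(U, y) = y/7
R = 51190/9 (R = (340 + 225*226)/9 = (340 + 50850)/9 = (⅑)*51190 = 51190/9 ≈ 5687.8)
√(R + (49066 - g(420, -104))) = √(51190/9 + (49066 - (-104)/7)) = √(51190/9 + (49066 - 1*(-104/7))) = √(51190/9 + (49066 + 104/7)) = √(51190/9 + 343566/7) = √(3450424/63) = 2*√6038242/21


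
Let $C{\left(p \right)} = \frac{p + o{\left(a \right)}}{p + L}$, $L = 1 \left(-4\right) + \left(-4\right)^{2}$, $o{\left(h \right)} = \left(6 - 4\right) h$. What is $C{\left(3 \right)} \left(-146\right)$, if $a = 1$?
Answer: $- \frac{146}{3} \approx -48.667$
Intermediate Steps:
$o{\left(h \right)} = 2 h$
$L = 12$ ($L = -4 + 16 = 12$)
$C{\left(p \right)} = \frac{2 + p}{12 + p}$ ($C{\left(p \right)} = \frac{p + 2 \cdot 1}{p + 12} = \frac{p + 2}{12 + p} = \frac{2 + p}{12 + p}$)
$C{\left(3 \right)} \left(-146\right) = \frac{2 + 3}{12 + 3} \left(-146\right) = \frac{1}{15} \cdot 5 \left(-146\right) = \frac{1}{3} \left(-146\right) = - \frac{146}{3}$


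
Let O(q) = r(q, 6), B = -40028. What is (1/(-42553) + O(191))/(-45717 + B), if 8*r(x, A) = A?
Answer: -2321/265360508 ≈ -8.7466e-6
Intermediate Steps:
r(x, A) = A/8
O(q) = 3/4 (O(q) = (1/8)*6 = 3/4)
(1/(-42553) + O(191))/(-45717 + B) = (1/(-42553) + 3/4)/(-45717 - 40028) = (-1/42553 + 3/4)/(-85745) = (127655/170212)*(-1/85745) = -2321/265360508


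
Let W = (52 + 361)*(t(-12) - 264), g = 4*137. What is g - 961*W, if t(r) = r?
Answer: 109543016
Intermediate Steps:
g = 548
W = -113988 (W = (52 + 361)*(-12 - 264) = 413*(-276) = -113988)
g - 961*W = 548 - 961*(-113988) = 548 + 109542468 = 109543016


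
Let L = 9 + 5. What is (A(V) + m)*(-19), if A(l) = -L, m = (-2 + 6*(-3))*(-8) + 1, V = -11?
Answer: -2793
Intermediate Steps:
L = 14
m = 161 (m = (-2 - 18)*(-8) + 1 = -20*(-8) + 1 = 160 + 1 = 161)
A(l) = -14 (A(l) = -1*14 = -14)
(A(V) + m)*(-19) = (-14 + 161)*(-19) = 147*(-19) = -2793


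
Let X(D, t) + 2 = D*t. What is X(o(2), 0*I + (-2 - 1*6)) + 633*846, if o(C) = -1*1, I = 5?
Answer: 535524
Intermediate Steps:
o(C) = -1
X(D, t) = -2 + D*t
X(o(2), 0*I + (-2 - 1*6)) + 633*846 = (-2 - (0*5 + (-2 - 1*6))) + 633*846 = (-2 - (0 + (-2 - 6))) + 535518 = (-2 - (0 - 8)) + 535518 = (-2 - 1*(-8)) + 535518 = (-2 + 8) + 535518 = 6 + 535518 = 535524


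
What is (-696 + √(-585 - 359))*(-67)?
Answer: 46632 - 268*I*√59 ≈ 46632.0 - 2058.5*I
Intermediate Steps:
(-696 + √(-585 - 359))*(-67) = (-696 + √(-944))*(-67) = (-696 + 4*I*√59)*(-67) = 46632 - 268*I*√59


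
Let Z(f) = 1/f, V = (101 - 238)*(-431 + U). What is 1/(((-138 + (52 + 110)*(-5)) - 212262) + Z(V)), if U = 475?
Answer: -6028/1285229881 ≈ -4.6902e-6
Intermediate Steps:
V = -6028 (V = (101 - 238)*(-431 + 475) = -137*44 = -6028)
1/(((-138 + (52 + 110)*(-5)) - 212262) + Z(V)) = 1/(((-138 + (52 + 110)*(-5)) - 212262) + 1/(-6028)) = 1/(((-138 + 162*(-5)) - 212262) - 1/6028) = 1/(((-138 - 810) - 212262) - 1/6028) = 1/((-948 - 212262) - 1/6028) = 1/(-213210 - 1/6028) = 1/(-1285229881/6028) = -6028/1285229881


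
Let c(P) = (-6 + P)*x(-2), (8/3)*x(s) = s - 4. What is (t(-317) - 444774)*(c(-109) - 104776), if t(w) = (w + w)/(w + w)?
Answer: 185945803337/4 ≈ 4.6486e+10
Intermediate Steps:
x(s) = -3/2 + 3*s/8 (x(s) = 3*(s - 4)/8 = 3*(-4 + s)/8 = -3/2 + 3*s/8)
c(P) = 27/2 - 9*P/4 (c(P) = (-6 + P)*(-3/2 + (3/8)*(-2)) = (-6 + P)*(-3/2 - ¾) = (-6 + P)*(-9/4) = 27/2 - 9*P/4)
t(w) = 1 (t(w) = (2*w)/((2*w)) = (2*w)*(1/(2*w)) = 1)
(t(-317) - 444774)*(c(-109) - 104776) = (1 - 444774)*((27/2 - 9/4*(-109)) - 104776) = -444773*((27/2 + 981/4) - 104776) = -444773*(1035/4 - 104776) = -444773*(-418069/4) = 185945803337/4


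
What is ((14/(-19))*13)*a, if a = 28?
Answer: -5096/19 ≈ -268.21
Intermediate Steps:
((14/(-19))*13)*a = ((14/(-19))*13)*28 = ((14*(-1/19))*13)*28 = -14/19*13*28 = -182/19*28 = -5096/19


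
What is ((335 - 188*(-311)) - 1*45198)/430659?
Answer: 4535/143553 ≈ 0.031591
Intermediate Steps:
((335 - 188*(-311)) - 1*45198)/430659 = ((335 + 58468) - 45198)*(1/430659) = (58803 - 45198)*(1/430659) = 13605*(1/430659) = 4535/143553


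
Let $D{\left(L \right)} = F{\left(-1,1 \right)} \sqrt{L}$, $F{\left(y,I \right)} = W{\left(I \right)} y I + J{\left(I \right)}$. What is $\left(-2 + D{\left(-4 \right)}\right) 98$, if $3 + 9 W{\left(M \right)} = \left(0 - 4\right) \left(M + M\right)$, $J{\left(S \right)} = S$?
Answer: $-196 + \frac{3920 i}{9} \approx -196.0 + 435.56 i$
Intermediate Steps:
$W{\left(M \right)} = - \frac{1}{3} - \frac{8 M}{9}$ ($W{\left(M \right)} = - \frac{1}{3} + \frac{\left(0 - 4\right) \left(M + M\right)}{9} = - \frac{1}{3} + \frac{\left(-4\right) 2 M}{9} = - \frac{1}{3} + \frac{\left(-8\right) M}{9} = - \frac{1}{3} - \frac{8 M}{9}$)
$F{\left(y,I \right)} = I + I y \left(- \frac{1}{3} - \frac{8 I}{9}\right)$ ($F{\left(y,I \right)} = \left(- \frac{1}{3} - \frac{8 I}{9}\right) y I + I = y \left(- \frac{1}{3} - \frac{8 I}{9}\right) I + I = I y \left(- \frac{1}{3} - \frac{8 I}{9}\right) + I = I + I y \left(- \frac{1}{3} - \frac{8 I}{9}\right)$)
$D{\left(L \right)} = \frac{20 \sqrt{L}}{9}$ ($D{\left(L \right)} = \frac{1}{9} \cdot 1 \left(9 - - (3 + 8 \cdot 1)\right) \sqrt{L} = \frac{1}{9} \cdot 1 \left(9 - - (3 + 8)\right) \sqrt{L} = \frac{1}{9} \cdot 1 \left(9 - \left(-1\right) 11\right) \sqrt{L} = \frac{1}{9} \cdot 1 \left(9 + 11\right) \sqrt{L} = \frac{1}{9} \cdot 1 \cdot 20 \sqrt{L} = \frac{20 \sqrt{L}}{9}$)
$\left(-2 + D{\left(-4 \right)}\right) 98 = \left(-2 + \frac{20 \sqrt{-4}}{9}\right) 98 = \left(-2 + \frac{20 \cdot 2 i}{9}\right) 98 = \left(-2 + \frac{40 i}{9}\right) 98 = -196 + \frac{3920 i}{9}$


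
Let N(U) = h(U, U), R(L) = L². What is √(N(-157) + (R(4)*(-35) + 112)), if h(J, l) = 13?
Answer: I*√435 ≈ 20.857*I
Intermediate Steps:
N(U) = 13
√(N(-157) + (R(4)*(-35) + 112)) = √(13 + (4²*(-35) + 112)) = √(13 + (16*(-35) + 112)) = √(13 + (-560 + 112)) = √(13 - 448) = √(-435) = I*√435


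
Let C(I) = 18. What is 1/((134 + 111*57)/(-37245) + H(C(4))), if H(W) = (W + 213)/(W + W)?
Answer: 3820/23849 ≈ 0.16017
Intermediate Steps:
H(W) = (213 + W)/(2*W) (H(W) = (213 + W)/((2*W)) = (213 + W)*(1/(2*W)) = (213 + W)/(2*W))
1/((134 + 111*57)/(-37245) + H(C(4))) = 1/((134 + 111*57)/(-37245) + (½)*(213 + 18)/18) = 1/((134 + 6327)*(-1/37245) + (½)*(1/18)*231) = 1/(6461*(-1/37245) + 77/12) = 1/(-497/2865 + 77/12) = 1/(23849/3820) = 3820/23849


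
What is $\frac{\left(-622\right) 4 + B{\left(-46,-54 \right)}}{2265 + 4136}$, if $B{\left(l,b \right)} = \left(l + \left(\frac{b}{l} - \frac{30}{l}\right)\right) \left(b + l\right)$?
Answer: $\frac{44376}{147223} \approx 0.30142$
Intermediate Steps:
$B{\left(l,b \right)} = \left(b + l\right) \left(l - \frac{30}{l} + \frac{b}{l}\right)$ ($B{\left(l,b \right)} = \left(l + \left(- \frac{30}{l} + \frac{b}{l}\right)\right) \left(b + l\right) = \left(l - \frac{30}{l} + \frac{b}{l}\right) \left(b + l\right) = \left(b + l\right) \left(l - \frac{30}{l} + \frac{b}{l}\right)$)
$\frac{\left(-622\right) 4 + B{\left(-46,-54 \right)}}{2265 + 4136} = \frac{\left(-622\right) 4 + \frac{\left(-54\right)^{2} - -1620 - 46 \left(-30 - 54 + \left(-46\right)^{2} - -2484\right)}{-46}}{2265 + 4136} = \frac{-2488 - \frac{2916 + 1620 - 46 \left(-30 - 54 + 2116 + 2484\right)}{46}}{6401} = \left(-2488 - \frac{2916 + 1620 - 207736}{46}\right) \frac{1}{6401} = \left(-2488 - - \frac{101600}{23}\right) \frac{1}{6401} = \left(-2488 + \frac{101600}{23}\right) \frac{1}{6401} = \frac{44376}{23} \cdot \frac{1}{6401} = \frac{44376}{147223}$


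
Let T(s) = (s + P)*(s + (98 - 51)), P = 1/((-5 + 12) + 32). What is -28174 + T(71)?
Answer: -771926/39 ≈ -19793.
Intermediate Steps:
P = 1/39 (P = 1/(7 + 32) = 1/39 ≈ 0.025641)
T(s) = (47 + s)*(1/39 + s) (T(s) = (s + 1/39)*(s + (98 - 51)) = (1/39 + s)*(s + 47) = (1/39 + s)*(47 + s) = (47 + s)*(1/39 + s))
-28174 + T(71) = -28174 + (47/39 + 71**2 + (1834/39)*71) = -28174 + (47/39 + 5041 + 130214/39) = -28174 + 326860/39 = -771926/39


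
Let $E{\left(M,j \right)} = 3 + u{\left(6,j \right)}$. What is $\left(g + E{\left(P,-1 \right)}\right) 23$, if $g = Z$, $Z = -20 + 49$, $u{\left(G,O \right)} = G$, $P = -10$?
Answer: $874$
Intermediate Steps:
$Z = 29$
$E{\left(M,j \right)} = 9$ ($E{\left(M,j \right)} = 3 + 6 = 9$)
$g = 29$
$\left(g + E{\left(P,-1 \right)}\right) 23 = \left(29 + 9\right) 23 = 38 \cdot 23 = 874$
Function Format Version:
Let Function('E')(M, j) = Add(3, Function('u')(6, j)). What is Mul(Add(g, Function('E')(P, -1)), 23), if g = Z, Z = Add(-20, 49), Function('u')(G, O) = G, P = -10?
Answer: 874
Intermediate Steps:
Z = 29
Function('E')(M, j) = 9 (Function('E')(M, j) = Add(3, 6) = 9)
g = 29
Mul(Add(g, Function('E')(P, -1)), 23) = Mul(Add(29, 9), 23) = Mul(38, 23) = 874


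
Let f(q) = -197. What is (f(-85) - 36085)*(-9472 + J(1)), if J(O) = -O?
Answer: 343699386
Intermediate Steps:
(f(-85) - 36085)*(-9472 + J(1)) = (-197 - 36085)*(-9472 - 1*1) = -36282*(-9472 - 1) = -36282*(-9473) = 343699386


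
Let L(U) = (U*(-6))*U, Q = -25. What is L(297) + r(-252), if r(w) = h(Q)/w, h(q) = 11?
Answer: -133372019/252 ≈ -5.2925e+5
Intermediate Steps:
r(w) = 11/w
L(U) = -6*U² (L(U) = (-6*U)*U = -6*U²)
L(297) + r(-252) = -6*297² + 11/(-252) = -6*88209 + 11*(-1/252) = -529254 - 11/252 = -133372019/252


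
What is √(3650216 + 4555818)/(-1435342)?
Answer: -√8206034/1435342 ≈ -0.0019958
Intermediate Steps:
√(3650216 + 4555818)/(-1435342) = √8206034*(-1/1435342) = -√8206034/1435342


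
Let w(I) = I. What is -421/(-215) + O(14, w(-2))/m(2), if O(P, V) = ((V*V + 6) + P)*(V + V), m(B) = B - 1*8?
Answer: 3861/215 ≈ 17.958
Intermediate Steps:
m(B) = -8 + B (m(B) = B - 8 = -8 + B)
O(P, V) = 2*V*(6 + P + V²) (O(P, V) = ((V² + 6) + P)*(2*V) = ((6 + V²) + P)*(2*V) = (6 + P + V²)*(2*V) = 2*V*(6 + P + V²))
-421/(-215) + O(14, w(-2))/m(2) = -421/(-215) + (2*(-2)*(6 + 14 + (-2)²))/(-8 + 2) = -421*(-1/215) + (2*(-2)*(6 + 14 + 4))/(-6) = 421/215 + (2*(-2)*24)*(-⅙) = 421/215 - 96*(-⅙) = 421/215 + 16 = 3861/215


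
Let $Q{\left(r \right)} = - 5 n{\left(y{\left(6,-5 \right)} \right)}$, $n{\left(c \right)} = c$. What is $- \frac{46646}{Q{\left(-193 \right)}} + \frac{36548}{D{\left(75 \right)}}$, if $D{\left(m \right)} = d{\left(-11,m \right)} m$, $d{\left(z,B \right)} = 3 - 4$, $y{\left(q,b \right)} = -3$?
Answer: $- \frac{89926}{25} \approx -3597.0$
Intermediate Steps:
$d{\left(z,B \right)} = -1$ ($d{\left(z,B \right)} = 3 - 4 = -1$)
$D{\left(m \right)} = - m$
$Q{\left(r \right)} = 15$ ($Q{\left(r \right)} = \left(-5\right) \left(-3\right) = 15$)
$- \frac{46646}{Q{\left(-193 \right)}} + \frac{36548}{D{\left(75 \right)}} = - \frac{46646}{15} + \frac{36548}{\left(-1\right) 75} = \left(-46646\right) \frac{1}{15} + \frac{36548}{-75} = - \frac{46646}{15} + 36548 \left(- \frac{1}{75}\right) = - \frac{46646}{15} - \frac{36548}{75} = - \frac{89926}{25}$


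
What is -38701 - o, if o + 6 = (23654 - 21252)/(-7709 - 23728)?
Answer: -1216452313/31437 ≈ -38695.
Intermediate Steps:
o = -191024/31437 (o = -6 + (23654 - 21252)/(-7709 - 23728) = -6 + 2402/(-31437) = -6 + 2402*(-1/31437) = -6 - 2402/31437 = -191024/31437 ≈ -6.0764)
-38701 - o = -38701 - 1*(-191024/31437) = -38701 + 191024/31437 = -1216452313/31437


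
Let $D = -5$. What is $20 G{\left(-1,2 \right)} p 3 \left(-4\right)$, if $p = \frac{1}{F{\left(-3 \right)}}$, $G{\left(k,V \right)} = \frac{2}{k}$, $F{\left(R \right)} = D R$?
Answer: $32$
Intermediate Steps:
$F{\left(R \right)} = - 5 R$
$p = \frac{1}{15}$ ($p = \frac{1}{\left(-5\right) \left(-3\right)} = \frac{1}{15} \approx 0.066667$)
$20 G{\left(-1,2 \right)} p 3 \left(-4\right) = 20 \frac{2}{-1} \cdot \frac{1}{15} \cdot 3 \left(-4\right) = 20 \cdot 2 \left(-1\right) \frac{1}{5} \left(-4\right) = 20 \left(-2\right) \left(- \frac{4}{5}\right) = \left(-40\right) \left(- \frac{4}{5}\right) = 32$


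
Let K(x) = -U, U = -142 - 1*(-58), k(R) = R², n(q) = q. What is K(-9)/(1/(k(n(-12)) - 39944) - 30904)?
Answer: -1114400/409993067 ≈ -0.0027181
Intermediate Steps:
U = -84 (U = -142 + 58 = -84)
K(x) = 84 (K(x) = -1*(-84) = 84)
K(-9)/(1/(k(n(-12)) - 39944) - 30904) = 84/(1/((-12)² - 39944) - 30904) = 84/(1/(144 - 39944) - 30904) = 84/(1/(-39800) - 30904) = 84/(-1/39800 - 30904) = 84/(-1229979201/39800) = 84*(-39800/1229979201) = -1114400/409993067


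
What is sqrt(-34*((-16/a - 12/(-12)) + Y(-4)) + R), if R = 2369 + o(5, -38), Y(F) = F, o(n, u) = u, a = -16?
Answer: sqrt(2399) ≈ 48.980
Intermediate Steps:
R = 2331 (R = 2369 - 38 = 2331)
sqrt(-34*((-16/a - 12/(-12)) + Y(-4)) + R) = sqrt(-34*((-16/(-16) - 12/(-12)) - 4) + 2331) = sqrt(-34*((-16*(-1/16) - 12*(-1/12)) - 4) + 2331) = sqrt(-34*((1 + 1) - 4) + 2331) = sqrt(-34*(2 - 4) + 2331) = sqrt(-34*(-2) + 2331) = sqrt(68 + 2331) = sqrt(2399)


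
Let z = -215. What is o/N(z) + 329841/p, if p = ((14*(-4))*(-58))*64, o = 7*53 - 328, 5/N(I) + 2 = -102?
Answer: -927954379/1039360 ≈ -892.81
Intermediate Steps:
N(I) = -5/104 (N(I) = 5/(-2 - 102) = 5/(-104) = 5*(-1/104) = -5/104)
o = 43 (o = 371 - 328 = 43)
p = 207872 (p = -56*(-58)*64 = 3248*64 = 207872)
o/N(z) + 329841/p = 43/(-5/104) + 329841/207872 = 43*(-104/5) + 329841*(1/207872) = -4472/5 + 329841/207872 = -927954379/1039360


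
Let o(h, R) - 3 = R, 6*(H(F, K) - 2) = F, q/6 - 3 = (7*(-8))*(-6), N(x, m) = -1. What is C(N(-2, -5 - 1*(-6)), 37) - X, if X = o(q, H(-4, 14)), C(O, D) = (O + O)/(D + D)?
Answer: -484/111 ≈ -4.3604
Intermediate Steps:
q = 2034 (q = 18 + 6*((7*(-8))*(-6)) = 18 + 6*(-56*(-6)) = 18 + 6*336 = 18 + 2016 = 2034)
C(O, D) = O/D (C(O, D) = (2*O)/((2*D)) = (2*O)*(1/(2*D)) = O/D)
H(F, K) = 2 + F/6
o(h, R) = 3 + R
X = 13/3 (X = 3 + (2 + (⅙)*(-4)) = 3 + (2 - ⅔) = 3 + 4/3 = 13/3 ≈ 4.3333)
C(N(-2, -5 - 1*(-6)), 37) - X = -1/37 - 1*13/3 = -1*1/37 - 13/3 = -1/37 - 13/3 = -484/111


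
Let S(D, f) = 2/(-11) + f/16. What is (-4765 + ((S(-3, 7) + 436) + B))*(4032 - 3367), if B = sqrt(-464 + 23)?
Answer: -506636235/176 + 13965*I ≈ -2.8786e+6 + 13965.0*I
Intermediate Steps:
B = 21*I (B = sqrt(-441) = 21*I ≈ 21.0*I)
S(D, f) = -2/11 + f/16 (S(D, f) = 2*(-1/11) + f*(1/16) = -2/11 + f/16)
(-4765 + ((S(-3, 7) + 436) + B))*(4032 - 3367) = (-4765 + (((-2/11 + (1/16)*7) + 436) + 21*I))*(4032 - 3367) = (-4765 + (((-2/11 + 7/16) + 436) + 21*I))*665 = (-4765 + ((45/176 + 436) + 21*I))*665 = (-4765 + (76781/176 + 21*I))*665 = (-761859/176 + 21*I)*665 = -506636235/176 + 13965*I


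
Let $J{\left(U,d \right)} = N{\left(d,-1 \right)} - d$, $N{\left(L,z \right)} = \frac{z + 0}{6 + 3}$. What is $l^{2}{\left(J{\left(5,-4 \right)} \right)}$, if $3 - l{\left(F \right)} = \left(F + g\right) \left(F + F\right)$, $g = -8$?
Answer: $\frac{8025889}{6561} \approx 1223.3$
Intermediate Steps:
$N{\left(L,z \right)} = \frac{z}{9}$
$J{\left(U,d \right)} = - \frac{1}{9} - d$ ($J{\left(U,d \right)} = \frac{1}{9} \left(-1\right) - d = - \frac{1}{9} - d$)
$l{\left(F \right)} = 3 - 2 F \left(-8 + F\right)$ ($l{\left(F \right)} = 3 - \left(F - 8\right) \left(F + F\right) = 3 - \left(-8 + F\right) 2 F = 3 - 2 F \left(-8 + F\right)$)
$l^{2}{\left(J{\left(5,-4 \right)} \right)} = \left(3 - 2 \left(- \frac{1}{9} - -4\right)^{2} + 16 \left(- \frac{1}{9} - -4\right)\right)^{2} = \left(3 - 2 \left(- \frac{1}{9} + 4\right)^{2} + 16 \left(- \frac{1}{9} + 4\right)\right)^{2} = \left(3 - 2 \left(\frac{35}{9}\right)^{2} + 16 \cdot \frac{35}{9}\right)^{2} = \left(3 - \frac{2450}{81} + \frac{560}{9}\right)^{2} = \left(\frac{2833}{81}\right)^{2} = \frac{8025889}{6561}$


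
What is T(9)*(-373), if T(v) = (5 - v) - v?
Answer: 4849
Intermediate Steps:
T(v) = 5 - 2*v
T(9)*(-373) = (5 - 2*9)*(-373) = (5 - 18)*(-373) = -13*(-373) = 4849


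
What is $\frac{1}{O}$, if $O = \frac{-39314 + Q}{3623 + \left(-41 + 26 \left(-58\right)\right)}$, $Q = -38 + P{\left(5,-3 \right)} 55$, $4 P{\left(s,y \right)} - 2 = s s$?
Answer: $- \frac{8296}{155923} \approx -0.053206$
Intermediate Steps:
$P{\left(s,y \right)} = \frac{1}{2} + \frac{s^{2}}{4}$ ($P{\left(s,y \right)} = \frac{1}{2} + \frac{s s}{4} = \frac{1}{2} + \frac{s^{2}}{4}$)
$Q = \frac{1333}{4}$ ($Q = -38 + \left(\frac{1}{2} + \frac{5^{2}}{4}\right) 55 = -38 + \left(\frac{1}{2} + \frac{1}{4} \cdot 25\right) 55 = -38 + \left(\frac{1}{2} + \frac{25}{4}\right) 55 = -38 + \frac{27}{4} \cdot 55 = -38 + \frac{1485}{4} = \frac{1333}{4} \approx 333.25$)
$O = - \frac{155923}{8296}$ ($O = \frac{-39314 + \frac{1333}{4}}{3623 + \left(-41 + 26 \left(-58\right)\right)} = - \frac{155923}{4 \left(3623 - 1549\right)} = - \frac{155923}{4 \cdot 2074} = \left(- \frac{155923}{4}\right) \frac{1}{2074} = - \frac{155923}{8296} \approx -18.795$)
$\frac{1}{O} = \frac{1}{- \frac{155923}{8296}} = - \frac{8296}{155923}$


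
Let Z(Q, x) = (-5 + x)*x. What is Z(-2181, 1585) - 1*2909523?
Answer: -405223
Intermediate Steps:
Z(Q, x) = x*(-5 + x)
Z(-2181, 1585) - 1*2909523 = 1585*(-5 + 1585) - 1*2909523 = 1585*1580 - 2909523 = 2504300 - 2909523 = -405223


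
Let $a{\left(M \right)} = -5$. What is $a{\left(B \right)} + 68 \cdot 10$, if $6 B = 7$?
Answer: $675$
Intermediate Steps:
$B = \frac{7}{6}$ ($B = \frac{1}{6} \cdot 7 = \frac{7}{6} \approx 1.1667$)
$a{\left(B \right)} + 68 \cdot 10 = -5 + 68 \cdot 10 = -5 + 680 = 675$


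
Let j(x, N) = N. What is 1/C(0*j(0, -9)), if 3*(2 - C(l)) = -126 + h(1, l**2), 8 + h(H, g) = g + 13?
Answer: 3/127 ≈ 0.023622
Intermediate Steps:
h(H, g) = 5 + g (h(H, g) = -8 + (g + 13) = -8 + (13 + g) = 5 + g)
C(l) = 127/3 - l**2/3 (C(l) = 2 - (-126 + (5 + l**2))/3 = 2 - (-121 + l**2)/3 = 2 + (121/3 - l**2/3) = 127/3 - l**2/3)
1/C(0*j(0, -9)) = 1/(127/3 - (0*(-9))**2/3) = 1/(127/3 - 1/3*0**2) = 1/(127/3 - 1/3*0) = 1/(127/3 + 0) = 1/(127/3) = 3/127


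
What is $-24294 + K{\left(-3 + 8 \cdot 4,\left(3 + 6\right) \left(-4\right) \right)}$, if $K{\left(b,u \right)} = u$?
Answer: $-24330$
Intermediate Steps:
$-24294 + K{\left(-3 + 8 \cdot 4,\left(3 + 6\right) \left(-4\right) \right)} = -24294 + \left(3 + 6\right) \left(-4\right) = -24294 + 9 \left(-4\right) = -24294 - 36 = -24330$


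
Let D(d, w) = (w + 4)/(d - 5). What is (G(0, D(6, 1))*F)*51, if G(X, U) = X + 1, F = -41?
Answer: -2091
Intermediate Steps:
D(d, w) = (4 + w)/(-5 + d)
G(X, U) = 1 + X
(G(0, D(6, 1))*F)*51 = ((1 + 0)*(-41))*51 = (1*(-41))*51 = -41*51 = -2091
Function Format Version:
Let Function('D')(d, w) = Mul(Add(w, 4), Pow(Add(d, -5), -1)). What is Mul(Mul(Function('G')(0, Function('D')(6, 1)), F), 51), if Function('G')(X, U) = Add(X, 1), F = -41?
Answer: -2091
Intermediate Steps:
Function('D')(d, w) = Mul(Pow(Add(-5, d), -1), Add(4, w)) (Function('D')(d, w) = Mul(Add(4, w), Pow(Add(-5, d), -1)) = Mul(Pow(Add(-5, d), -1), Add(4, w)))
Function('G')(X, U) = Add(1, X)
Mul(Mul(Function('G')(0, Function('D')(6, 1)), F), 51) = Mul(Mul(Add(1, 0), -41), 51) = Mul(Mul(1, -41), 51) = Mul(-41, 51) = -2091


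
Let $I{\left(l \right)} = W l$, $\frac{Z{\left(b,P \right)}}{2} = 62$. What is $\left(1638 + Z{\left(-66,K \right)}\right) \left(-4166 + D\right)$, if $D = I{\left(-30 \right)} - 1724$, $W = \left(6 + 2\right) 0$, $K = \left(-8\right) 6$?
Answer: $-10378180$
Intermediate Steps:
$K = -48$
$Z{\left(b,P \right)} = 124$ ($Z{\left(b,P \right)} = 2 \cdot 62 = 124$)
$W = 0$ ($W = 8 \cdot 0 = 0$)
$I{\left(l \right)} = 0$ ($I{\left(l \right)} = 0 l = 0$)
$D = -1724$ ($D = 0 - 1724 = -1724$)
$\left(1638 + Z{\left(-66,K \right)}\right) \left(-4166 + D\right) = \left(1638 + 124\right) \left(-4166 - 1724\right) = 1762 \left(-5890\right) = -10378180$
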